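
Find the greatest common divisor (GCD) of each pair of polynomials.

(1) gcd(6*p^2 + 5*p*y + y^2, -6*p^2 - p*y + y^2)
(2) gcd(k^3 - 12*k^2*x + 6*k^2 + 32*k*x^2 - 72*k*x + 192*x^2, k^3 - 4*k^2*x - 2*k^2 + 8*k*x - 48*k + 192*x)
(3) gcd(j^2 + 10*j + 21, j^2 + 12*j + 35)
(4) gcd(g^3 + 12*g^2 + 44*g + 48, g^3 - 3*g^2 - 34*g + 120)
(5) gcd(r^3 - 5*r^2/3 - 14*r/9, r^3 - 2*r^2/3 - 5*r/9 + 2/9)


(1) = gcd((2*p + y)*(3*p + y), (-3*p + y)*(2*p + y)) = 2*p + y
(2) = -k^2 + 4*k*x - 6*k + 24*x
(3) = j + 7
(4) = gcd((g + 2)*(g + 4)*(g + 6), (g - 5)*(g - 4)*(g + 6)) = g + 6
(5) = gcd(r*(r - 7/3)*(r + 2/3), (r - 1)*(r - 1/3)*(r + 2/3)) = r + 2/3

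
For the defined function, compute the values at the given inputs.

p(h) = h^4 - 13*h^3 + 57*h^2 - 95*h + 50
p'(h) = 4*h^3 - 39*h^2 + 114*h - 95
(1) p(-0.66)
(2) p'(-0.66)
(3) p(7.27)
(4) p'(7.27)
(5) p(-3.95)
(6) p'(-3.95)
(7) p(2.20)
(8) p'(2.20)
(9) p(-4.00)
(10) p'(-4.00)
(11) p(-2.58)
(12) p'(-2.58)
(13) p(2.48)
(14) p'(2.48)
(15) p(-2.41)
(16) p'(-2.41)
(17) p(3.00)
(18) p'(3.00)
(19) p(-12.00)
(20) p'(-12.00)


(1) = 141.46
(2) = -188.38
(3) = 170.27
(4) = 209.48
(5) = 2359.22
(6) = -1400.32
(7) = 1.88
(8) = 9.63
(9) = 2430.00
(10) = -1431.00
(11) = 942.08
(12) = -717.41
(13) = 4.51
(14) = 8.87
(15) = 825.71
(16) = -652.25
(17) = 8.00
(18) = 4.00
(19) = 52598.00
(20) = -13991.00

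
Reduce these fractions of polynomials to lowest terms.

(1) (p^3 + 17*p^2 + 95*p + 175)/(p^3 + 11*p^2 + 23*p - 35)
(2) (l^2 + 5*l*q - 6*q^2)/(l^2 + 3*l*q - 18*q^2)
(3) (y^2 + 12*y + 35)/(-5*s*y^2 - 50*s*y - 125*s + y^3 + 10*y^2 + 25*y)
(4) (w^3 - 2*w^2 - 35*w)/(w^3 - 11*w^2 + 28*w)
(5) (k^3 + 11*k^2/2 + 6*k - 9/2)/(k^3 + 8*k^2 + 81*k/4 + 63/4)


(1) = (p + 5)/(p - 1)
(2) = (-l + q)/(-l + 3*q)
(3) = (y + 7)/(-5*s*y - 25*s + y^2 + 5*y)
(4) = (w + 5)/(w - 4)
(5) = (4*k^2 + 10*k - 6)/(4*k^2 + 20*k + 21)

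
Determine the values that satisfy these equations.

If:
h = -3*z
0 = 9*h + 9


Then:
h = -1
z = 1/3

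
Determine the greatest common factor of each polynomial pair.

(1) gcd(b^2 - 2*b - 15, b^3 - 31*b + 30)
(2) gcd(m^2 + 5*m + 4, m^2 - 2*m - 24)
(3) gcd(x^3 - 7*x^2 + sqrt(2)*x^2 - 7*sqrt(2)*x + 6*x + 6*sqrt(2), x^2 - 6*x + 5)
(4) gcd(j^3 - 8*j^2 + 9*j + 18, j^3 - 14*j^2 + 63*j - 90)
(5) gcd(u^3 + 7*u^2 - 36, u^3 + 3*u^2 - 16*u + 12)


(1) = b - 5
(2) = m + 4
(3) = x - 1
(4) = j^2 - 9*j + 18
(5) = gcd((u - 2)*(u + 3)*(u + 6), (u - 2)*(u - 1)*(u + 6)) = u^2 + 4*u - 12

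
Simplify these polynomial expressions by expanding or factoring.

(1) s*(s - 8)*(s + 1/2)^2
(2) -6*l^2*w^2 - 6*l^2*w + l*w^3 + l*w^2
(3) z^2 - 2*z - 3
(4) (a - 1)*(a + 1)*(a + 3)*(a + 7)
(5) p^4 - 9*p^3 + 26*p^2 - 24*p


(1) = s^4 - 7*s^3 - 31*s^2/4 - 2*s
(2) = w*(-6*l + w)*(l*w + l)
(3) = (z - 3)*(z + 1)
(4) = a^4 + 10*a^3 + 20*a^2 - 10*a - 21
(5) = p*(p - 4)*(p - 3)*(p - 2)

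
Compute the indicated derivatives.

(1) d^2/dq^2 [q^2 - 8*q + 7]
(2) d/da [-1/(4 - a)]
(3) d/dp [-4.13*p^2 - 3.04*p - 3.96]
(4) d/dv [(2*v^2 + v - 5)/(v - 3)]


(1) = 2
(2) = -1/(a - 4)^2
(3) = -8.26*p - 3.04
(4) = 2*(v^2 - 6*v + 1)/(v^2 - 6*v + 9)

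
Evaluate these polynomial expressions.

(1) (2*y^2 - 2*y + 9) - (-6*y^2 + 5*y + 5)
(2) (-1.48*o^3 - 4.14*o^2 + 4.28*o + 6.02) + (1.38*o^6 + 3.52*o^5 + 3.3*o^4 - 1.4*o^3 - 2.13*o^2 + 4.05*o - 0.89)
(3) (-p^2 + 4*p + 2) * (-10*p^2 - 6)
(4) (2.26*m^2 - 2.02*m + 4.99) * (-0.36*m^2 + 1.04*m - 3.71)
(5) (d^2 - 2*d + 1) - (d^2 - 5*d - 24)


(1) = 8*y^2 - 7*y + 4
(2) = 1.38*o^6 + 3.52*o^5 + 3.3*o^4 - 2.88*o^3 - 6.27*o^2 + 8.33*o + 5.13
(3) = 10*p^4 - 40*p^3 - 14*p^2 - 24*p - 12
(4) = -0.8136*m^4 + 3.0776*m^3 - 12.2818*m^2 + 12.6838*m - 18.5129
(5) = 3*d + 25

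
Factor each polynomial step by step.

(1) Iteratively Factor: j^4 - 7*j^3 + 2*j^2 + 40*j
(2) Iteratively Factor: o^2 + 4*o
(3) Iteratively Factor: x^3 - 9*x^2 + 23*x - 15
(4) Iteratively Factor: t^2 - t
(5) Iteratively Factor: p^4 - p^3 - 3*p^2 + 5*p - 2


(1) = (j - 5)*(j^3 - 2*j^2 - 8*j) = (j - 5)*(j + 2)*(j^2 - 4*j) = j*(j - 5)*(j + 2)*(j - 4)
(2) = (o)*(o + 4)
(3) = (x - 5)*(x^2 - 4*x + 3) = (x - 5)*(x - 3)*(x - 1)
(4) = (t)*(t - 1)
(5) = (p - 1)*(p^3 - 3*p + 2) = (p - 1)^2*(p^2 + p - 2) = (p - 1)^3*(p + 2)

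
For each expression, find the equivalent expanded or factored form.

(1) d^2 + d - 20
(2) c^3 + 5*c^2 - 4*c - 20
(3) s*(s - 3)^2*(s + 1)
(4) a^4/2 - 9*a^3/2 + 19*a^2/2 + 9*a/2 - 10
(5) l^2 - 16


(1) = (d - 4)*(d + 5)
(2) = (c - 2)*(c + 2)*(c + 5)
(3) = s^4 - 5*s^3 + 3*s^2 + 9*s
(4) = (a/2 + 1/2)*(a - 5)*(a - 4)*(a - 1)
(5) = (l - 4)*(l + 4)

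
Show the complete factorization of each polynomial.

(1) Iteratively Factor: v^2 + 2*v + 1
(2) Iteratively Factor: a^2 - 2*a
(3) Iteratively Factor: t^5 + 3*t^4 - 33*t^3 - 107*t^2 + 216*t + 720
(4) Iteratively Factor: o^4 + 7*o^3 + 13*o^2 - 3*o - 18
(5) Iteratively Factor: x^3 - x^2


(1) = (v + 1)*(v + 1)
(2) = (a - 2)*(a)
(3) = (t + 4)*(t^4 - t^3 - 29*t^2 + 9*t + 180) = (t + 3)*(t + 4)*(t^3 - 4*t^2 - 17*t + 60) = (t + 3)*(t + 4)^2*(t^2 - 8*t + 15) = (t - 5)*(t + 3)*(t + 4)^2*(t - 3)
(4) = (o + 3)*(o^3 + 4*o^2 + o - 6) = (o + 2)*(o + 3)*(o^2 + 2*o - 3) = (o - 1)*(o + 2)*(o + 3)*(o + 3)
(5) = (x)*(x^2 - x) = x^2*(x - 1)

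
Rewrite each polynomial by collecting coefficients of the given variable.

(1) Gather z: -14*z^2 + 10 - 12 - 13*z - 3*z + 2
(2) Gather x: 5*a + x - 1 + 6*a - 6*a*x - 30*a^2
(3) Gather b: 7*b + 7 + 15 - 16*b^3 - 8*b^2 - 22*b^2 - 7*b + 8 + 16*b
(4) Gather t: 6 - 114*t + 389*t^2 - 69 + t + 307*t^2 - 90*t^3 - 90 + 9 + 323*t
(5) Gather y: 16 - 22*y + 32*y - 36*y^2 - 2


(1) = -14*z^2 - 16*z
(2) = -30*a^2 + 11*a + x*(1 - 6*a) - 1
(3) = -16*b^3 - 30*b^2 + 16*b + 30
(4) = -90*t^3 + 696*t^2 + 210*t - 144
(5) = -36*y^2 + 10*y + 14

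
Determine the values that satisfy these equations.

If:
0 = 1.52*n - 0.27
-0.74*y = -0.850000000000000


Then:
n = 0.18
y = 1.15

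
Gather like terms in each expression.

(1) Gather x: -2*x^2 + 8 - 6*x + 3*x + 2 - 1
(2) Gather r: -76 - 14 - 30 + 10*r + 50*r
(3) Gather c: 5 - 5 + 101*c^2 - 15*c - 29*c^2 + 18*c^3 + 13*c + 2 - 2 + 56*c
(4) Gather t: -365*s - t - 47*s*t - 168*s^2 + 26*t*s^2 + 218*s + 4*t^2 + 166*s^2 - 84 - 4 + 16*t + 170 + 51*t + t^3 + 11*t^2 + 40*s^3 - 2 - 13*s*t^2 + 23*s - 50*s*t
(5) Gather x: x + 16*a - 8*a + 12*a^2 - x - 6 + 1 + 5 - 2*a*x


(1) = -2*x^2 - 3*x + 9
(2) = 60*r - 120
(3) = 18*c^3 + 72*c^2 + 54*c
(4) = 40*s^3 - 2*s^2 - 124*s + t^3 + t^2*(15 - 13*s) + t*(26*s^2 - 97*s + 66) + 80
(5) = 12*a^2 - 2*a*x + 8*a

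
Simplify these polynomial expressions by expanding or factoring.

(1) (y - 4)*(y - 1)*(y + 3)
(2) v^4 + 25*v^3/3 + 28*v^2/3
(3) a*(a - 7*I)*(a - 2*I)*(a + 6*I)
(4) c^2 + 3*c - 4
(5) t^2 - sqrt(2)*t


(1) = y^3 - 2*y^2 - 11*y + 12
(2) = v^2*(v + 4/3)*(v + 7)
(3) = a^4 - 3*I*a^3 + 40*a^2 - 84*I*a
(4) = (c - 1)*(c + 4)
(5) = t*(t - sqrt(2))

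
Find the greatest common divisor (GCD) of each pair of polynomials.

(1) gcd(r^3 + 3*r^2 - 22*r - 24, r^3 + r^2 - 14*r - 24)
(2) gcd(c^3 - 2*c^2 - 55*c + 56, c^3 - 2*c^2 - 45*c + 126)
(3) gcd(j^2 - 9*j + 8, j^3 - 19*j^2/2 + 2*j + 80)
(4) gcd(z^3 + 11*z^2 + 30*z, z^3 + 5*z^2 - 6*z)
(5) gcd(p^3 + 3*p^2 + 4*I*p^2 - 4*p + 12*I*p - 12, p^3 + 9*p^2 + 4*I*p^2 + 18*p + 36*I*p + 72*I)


(1) = gcd((r - 4)*(r + 1)*(r + 6), (r - 4)*(r + 2)*(r + 3)) = r - 4
(2) = c + 7
(3) = j - 8
(4) = z^2 + 6*z
(5) = p + 3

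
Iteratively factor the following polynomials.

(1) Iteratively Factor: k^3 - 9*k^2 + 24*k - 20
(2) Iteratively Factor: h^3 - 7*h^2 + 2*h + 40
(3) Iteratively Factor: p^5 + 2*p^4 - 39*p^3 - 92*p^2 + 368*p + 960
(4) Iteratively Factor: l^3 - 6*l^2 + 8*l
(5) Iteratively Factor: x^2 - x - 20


(1) = (k - 5)*(k^2 - 4*k + 4) = (k - 5)*(k - 2)*(k - 2)
(2) = (h - 4)*(h^2 - 3*h - 10) = (h - 5)*(h - 4)*(h + 2)
(3) = (p + 4)*(p^4 - 2*p^3 - 31*p^2 + 32*p + 240) = (p + 4)^2*(p^3 - 6*p^2 - 7*p + 60) = (p - 5)*(p + 4)^2*(p^2 - p - 12) = (p - 5)*(p - 4)*(p + 4)^2*(p + 3)
(4) = (l - 2)*(l^2 - 4*l) = l*(l - 2)*(l - 4)
(5) = (x + 4)*(x - 5)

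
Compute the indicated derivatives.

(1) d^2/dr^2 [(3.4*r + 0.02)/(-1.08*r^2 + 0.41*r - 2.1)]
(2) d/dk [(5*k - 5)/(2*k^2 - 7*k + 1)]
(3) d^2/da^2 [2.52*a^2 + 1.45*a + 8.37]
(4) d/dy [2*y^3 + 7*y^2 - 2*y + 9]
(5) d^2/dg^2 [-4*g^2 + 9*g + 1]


(1) = (-(2.16*r - 0.41)*(3.4*r + 0.02)*(4.32*r - 0.82) + (22.032*r - 2.7448)*(1.08*r^2 - 0.41*r + 2.1))/(1.08*r^2 - 0.41*r + 2.1)^3
(2) = 10*(-k^2 + 2*k - 3)/(4*k^4 - 28*k^3 + 53*k^2 - 14*k + 1)
(3) = 5.04000000000000
(4) = 6*y^2 + 14*y - 2
(5) = -8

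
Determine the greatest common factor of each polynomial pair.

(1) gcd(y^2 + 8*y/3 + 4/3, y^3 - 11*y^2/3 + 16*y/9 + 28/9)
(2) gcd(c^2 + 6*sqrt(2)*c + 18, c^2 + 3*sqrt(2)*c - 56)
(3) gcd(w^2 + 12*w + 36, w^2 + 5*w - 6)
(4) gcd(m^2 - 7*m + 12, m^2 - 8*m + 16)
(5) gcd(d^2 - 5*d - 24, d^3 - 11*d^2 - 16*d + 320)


(1) = y + 2/3
(2) = 1
(3) = w + 6
(4) = gcd((m - 4)*(m - 3), (m - 4)^2) = m - 4
(5) = d - 8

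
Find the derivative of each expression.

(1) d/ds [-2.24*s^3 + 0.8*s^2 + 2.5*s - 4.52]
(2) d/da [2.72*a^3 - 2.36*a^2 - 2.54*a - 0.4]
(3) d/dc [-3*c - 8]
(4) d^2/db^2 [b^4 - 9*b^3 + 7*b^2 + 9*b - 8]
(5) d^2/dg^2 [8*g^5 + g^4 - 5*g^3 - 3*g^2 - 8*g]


(1) = -6.72*s^2 + 1.6*s + 2.5
(2) = 8.16*a^2 - 4.72*a - 2.54
(3) = -3
(4) = 12*b^2 - 54*b + 14
(5) = 160*g^3 + 12*g^2 - 30*g - 6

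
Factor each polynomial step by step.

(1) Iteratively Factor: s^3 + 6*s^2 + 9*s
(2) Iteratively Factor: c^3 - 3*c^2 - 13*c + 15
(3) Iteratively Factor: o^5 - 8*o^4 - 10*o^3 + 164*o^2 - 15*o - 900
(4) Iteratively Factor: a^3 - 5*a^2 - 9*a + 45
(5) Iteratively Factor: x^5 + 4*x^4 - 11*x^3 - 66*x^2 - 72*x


(1) = (s + 3)*(s^2 + 3*s) = s*(s + 3)*(s + 3)
(2) = (c + 3)*(c^2 - 6*c + 5) = (c - 5)*(c + 3)*(c - 1)
(3) = (o - 5)*(o^4 - 3*o^3 - 25*o^2 + 39*o + 180) = (o - 5)*(o + 3)*(o^3 - 6*o^2 - 7*o + 60) = (o - 5)*(o + 3)^2*(o^2 - 9*o + 20) = (o - 5)^2*(o + 3)^2*(o - 4)
(4) = (a - 5)*(a^2 - 9) = (a - 5)*(a - 3)*(a + 3)
(5) = (x + 2)*(x^4 + 2*x^3 - 15*x^2 - 36*x) = (x - 4)*(x + 2)*(x^3 + 6*x^2 + 9*x) = (x - 4)*(x + 2)*(x + 3)*(x^2 + 3*x) = x*(x - 4)*(x + 2)*(x + 3)*(x + 3)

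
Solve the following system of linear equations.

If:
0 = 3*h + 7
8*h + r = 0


Then:
h = -7/3
r = 56/3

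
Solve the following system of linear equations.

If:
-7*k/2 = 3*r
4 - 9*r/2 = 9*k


Then:
k = 16/15
r = -56/45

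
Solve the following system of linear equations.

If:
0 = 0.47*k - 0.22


Then:
k = 0.47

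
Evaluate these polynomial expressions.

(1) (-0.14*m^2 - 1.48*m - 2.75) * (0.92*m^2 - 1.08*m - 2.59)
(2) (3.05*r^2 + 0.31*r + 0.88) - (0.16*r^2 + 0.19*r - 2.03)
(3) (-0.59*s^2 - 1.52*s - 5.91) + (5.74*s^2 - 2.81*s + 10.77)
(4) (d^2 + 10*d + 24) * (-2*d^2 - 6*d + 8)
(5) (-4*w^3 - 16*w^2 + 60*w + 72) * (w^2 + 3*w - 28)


(1) = -0.1288*m^4 - 1.2104*m^3 - 0.569*m^2 + 6.8032*m + 7.1225
(2) = 2.89*r^2 + 0.12*r + 2.91
(3) = 5.15*s^2 - 4.33*s + 4.86
(4) = -2*d^4 - 26*d^3 - 100*d^2 - 64*d + 192
(5) = -4*w^5 - 28*w^4 + 124*w^3 + 700*w^2 - 1464*w - 2016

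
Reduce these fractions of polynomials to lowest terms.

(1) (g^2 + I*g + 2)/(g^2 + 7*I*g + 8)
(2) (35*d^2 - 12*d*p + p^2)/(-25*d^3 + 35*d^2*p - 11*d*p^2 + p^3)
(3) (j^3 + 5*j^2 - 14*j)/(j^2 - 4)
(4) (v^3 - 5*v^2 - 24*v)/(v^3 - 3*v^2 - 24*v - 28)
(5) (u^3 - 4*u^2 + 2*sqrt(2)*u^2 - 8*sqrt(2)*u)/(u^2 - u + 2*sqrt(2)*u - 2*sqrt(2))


(1) = (g + 2*I)/(g + 8*I)
(2) = (-7*d + p)/(5*d^2 - 6*d*p + p^2)
(3) = (j^2 + 7*j)/(j + 2)
(4) = (v^3 - 5*v^2 - 24*v)/(v^3 - 3*v^2 - 24*v - 28)
(5) = (u^2 - 4*u)/(u - 1)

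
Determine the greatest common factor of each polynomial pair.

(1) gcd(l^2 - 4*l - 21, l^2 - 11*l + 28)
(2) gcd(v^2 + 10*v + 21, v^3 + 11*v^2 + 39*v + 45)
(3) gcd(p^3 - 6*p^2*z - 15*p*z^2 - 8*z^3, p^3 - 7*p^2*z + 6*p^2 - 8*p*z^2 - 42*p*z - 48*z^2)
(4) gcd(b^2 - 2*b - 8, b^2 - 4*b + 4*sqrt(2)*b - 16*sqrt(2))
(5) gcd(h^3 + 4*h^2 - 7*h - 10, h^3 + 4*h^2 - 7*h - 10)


(1) = gcd((l - 7)*(l + 3), (l - 7)*(l - 4)) = l - 7
(2) = v + 3
(3) = -p^2 + 7*p*z + 8*z^2
(4) = gcd((b - 4)*(b + 2), (b - 4)*(b + 4*sqrt(2))) = b - 4
(5) = gcd((h - 2)*(h + 1)*(h + 5), (h - 2)*(h + 1)*(h + 5)) = h^3 + 4*h^2 - 7*h - 10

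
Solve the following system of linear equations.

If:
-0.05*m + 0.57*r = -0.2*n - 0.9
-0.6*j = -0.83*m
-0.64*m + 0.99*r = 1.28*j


Then:
j = 0.568100110619469*r
m = 0.410674778761062*r
n = -2.74733130530973*r - 4.5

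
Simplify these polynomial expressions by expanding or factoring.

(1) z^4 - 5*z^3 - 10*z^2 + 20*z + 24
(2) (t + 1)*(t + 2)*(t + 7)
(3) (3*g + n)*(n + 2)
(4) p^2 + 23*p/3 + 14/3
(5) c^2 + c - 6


(1) = (z - 6)*(z - 2)*(z + 1)*(z + 2)
(2) = t^3 + 10*t^2 + 23*t + 14
(3) = 3*g*n + 6*g + n^2 + 2*n
(4) = (p + 2/3)*(p + 7)
(5) = (c - 2)*(c + 3)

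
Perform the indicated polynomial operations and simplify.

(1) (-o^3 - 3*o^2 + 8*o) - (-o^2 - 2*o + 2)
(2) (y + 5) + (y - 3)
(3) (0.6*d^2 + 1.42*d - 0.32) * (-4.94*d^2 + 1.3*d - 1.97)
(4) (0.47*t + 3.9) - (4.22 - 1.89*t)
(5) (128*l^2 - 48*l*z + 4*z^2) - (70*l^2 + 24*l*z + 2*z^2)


(1) = -o^3 - 2*o^2 + 10*o - 2
(2) = 2*y + 2
(3) = -2.964*d^4 - 6.2348*d^3 + 2.2448*d^2 - 3.2134*d + 0.6304
(4) = 2.36*t - 0.32
(5) = 58*l^2 - 72*l*z + 2*z^2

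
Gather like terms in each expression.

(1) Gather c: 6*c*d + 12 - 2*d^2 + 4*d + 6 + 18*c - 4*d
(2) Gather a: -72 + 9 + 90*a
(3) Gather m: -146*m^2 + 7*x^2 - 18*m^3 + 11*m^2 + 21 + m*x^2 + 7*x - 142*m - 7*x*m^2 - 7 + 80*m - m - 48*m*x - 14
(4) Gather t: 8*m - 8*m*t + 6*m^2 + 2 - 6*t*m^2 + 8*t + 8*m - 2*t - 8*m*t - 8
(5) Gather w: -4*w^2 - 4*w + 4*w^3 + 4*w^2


(1) = c*(6*d + 18) - 2*d^2 + 18
(2) = 90*a - 63
(3) = -18*m^3 + m^2*(-7*x - 135) + m*(x^2 - 48*x - 63) + 7*x^2 + 7*x
(4) = 6*m^2 + 16*m + t*(-6*m^2 - 16*m + 6) - 6
(5) = 4*w^3 - 4*w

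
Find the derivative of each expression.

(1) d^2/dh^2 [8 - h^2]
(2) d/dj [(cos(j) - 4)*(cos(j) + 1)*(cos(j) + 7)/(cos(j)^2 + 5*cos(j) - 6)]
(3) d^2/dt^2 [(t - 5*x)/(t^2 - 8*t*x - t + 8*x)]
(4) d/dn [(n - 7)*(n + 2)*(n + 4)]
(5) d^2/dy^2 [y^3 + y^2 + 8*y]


(1) = -2
(2) = (-cos(j)^4 - 10*cos(j)^3 - 27*cos(j)^2 - 8*cos(j) - 290)*sin(j)/((cos(j) - 1)^2*(cos(j) + 6)^2)
(3) = 2*((t - 5*x)*(-2*t + 8*x + 1)^2 + (-3*t + 13*x + 1)*(t^2 - 8*t*x - t + 8*x))/(t^2 - 8*t*x - t + 8*x)^3
(4) = 3*n^2 - 2*n - 34
(5) = 6*y + 2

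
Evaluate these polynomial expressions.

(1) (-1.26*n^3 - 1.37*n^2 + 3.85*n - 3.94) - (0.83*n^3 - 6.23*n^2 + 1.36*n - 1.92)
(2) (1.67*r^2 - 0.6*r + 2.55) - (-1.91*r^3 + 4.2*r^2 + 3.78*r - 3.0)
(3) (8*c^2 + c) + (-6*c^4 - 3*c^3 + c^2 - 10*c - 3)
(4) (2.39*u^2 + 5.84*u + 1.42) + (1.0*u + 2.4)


(1) = -2.09*n^3 + 4.86*n^2 + 2.49*n - 2.02
(2) = 1.91*r^3 - 2.53*r^2 - 4.38*r + 5.55
(3) = -6*c^4 - 3*c^3 + 9*c^2 - 9*c - 3
(4) = 2.39*u^2 + 6.84*u + 3.82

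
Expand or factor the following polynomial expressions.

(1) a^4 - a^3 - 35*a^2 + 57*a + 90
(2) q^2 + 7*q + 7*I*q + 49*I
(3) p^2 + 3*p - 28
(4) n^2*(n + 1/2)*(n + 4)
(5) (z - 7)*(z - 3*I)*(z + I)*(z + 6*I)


(1) = (a - 5)*(a - 3)*(a + 1)*(a + 6)
(2) = (q + 7)*(q + 7*I)
(3) = (p - 4)*(p + 7)
(4) = n^4 + 9*n^3/2 + 2*n^2
(5) = z^4 - 7*z^3 + 4*I*z^3 + 15*z^2 - 28*I*z^2 - 105*z + 18*I*z - 126*I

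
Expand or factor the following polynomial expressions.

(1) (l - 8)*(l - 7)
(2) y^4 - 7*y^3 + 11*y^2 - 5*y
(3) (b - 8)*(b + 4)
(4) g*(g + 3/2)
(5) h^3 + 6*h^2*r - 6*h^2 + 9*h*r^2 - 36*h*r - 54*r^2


(1) = l^2 - 15*l + 56
(2) = y*(y - 5)*(y - 1)^2
(3) = b^2 - 4*b - 32
(4) = g^2 + 3*g/2
(5) = (h - 6)*(h + 3*r)^2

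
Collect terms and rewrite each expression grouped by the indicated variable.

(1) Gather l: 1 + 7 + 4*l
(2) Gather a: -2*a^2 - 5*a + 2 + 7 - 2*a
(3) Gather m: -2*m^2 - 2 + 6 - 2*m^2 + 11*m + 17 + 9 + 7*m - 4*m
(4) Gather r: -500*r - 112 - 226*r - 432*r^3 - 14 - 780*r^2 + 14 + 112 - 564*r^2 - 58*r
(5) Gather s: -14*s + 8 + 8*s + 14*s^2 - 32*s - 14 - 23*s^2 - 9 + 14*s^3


(1) = 4*l + 8
(2) = -2*a^2 - 7*a + 9
(3) = -4*m^2 + 14*m + 30
(4) = -432*r^3 - 1344*r^2 - 784*r
(5) = 14*s^3 - 9*s^2 - 38*s - 15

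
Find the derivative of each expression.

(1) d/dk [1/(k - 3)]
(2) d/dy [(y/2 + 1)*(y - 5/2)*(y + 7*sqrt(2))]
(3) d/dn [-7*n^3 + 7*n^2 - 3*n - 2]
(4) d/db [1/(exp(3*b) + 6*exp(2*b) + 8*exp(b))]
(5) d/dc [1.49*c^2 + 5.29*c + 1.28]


(1) = -1/(k - 3)^2
(2) = 3*y^2/2 - y/2 + 7*sqrt(2)*y - 5/2 - 7*sqrt(2)/4
(3) = -21*n^2 + 14*n - 3
(4) = (-3*exp(2*b) - 12*exp(b) - 8)*exp(-b)/(exp(2*b) + 6*exp(b) + 8)^2
(5) = 2.98*c + 5.29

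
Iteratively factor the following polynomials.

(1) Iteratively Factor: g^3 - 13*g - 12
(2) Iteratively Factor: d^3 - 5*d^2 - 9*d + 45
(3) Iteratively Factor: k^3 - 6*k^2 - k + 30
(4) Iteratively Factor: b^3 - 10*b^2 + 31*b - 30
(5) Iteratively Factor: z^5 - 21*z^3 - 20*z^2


(1) = (g + 3)*(g^2 - 3*g - 4) = (g - 4)*(g + 3)*(g + 1)
(2) = (d - 5)*(d^2 - 9) = (d - 5)*(d - 3)*(d + 3)
(3) = (k - 3)*(k^2 - 3*k - 10) = (k - 5)*(k - 3)*(k + 2)
(4) = (b - 2)*(b^2 - 8*b + 15) = (b - 3)*(b - 2)*(b - 5)
(5) = (z - 5)*(z^4 + 5*z^3 + 4*z^2) = z*(z - 5)*(z^3 + 5*z^2 + 4*z) = z*(z - 5)*(z + 1)*(z^2 + 4*z) = z*(z - 5)*(z + 1)*(z + 4)*(z)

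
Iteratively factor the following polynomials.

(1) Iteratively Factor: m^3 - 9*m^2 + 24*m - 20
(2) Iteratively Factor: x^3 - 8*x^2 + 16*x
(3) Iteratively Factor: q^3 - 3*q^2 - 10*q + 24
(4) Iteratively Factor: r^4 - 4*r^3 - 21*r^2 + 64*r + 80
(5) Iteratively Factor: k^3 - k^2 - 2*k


(1) = (m - 5)*(m^2 - 4*m + 4) = (m - 5)*(m - 2)*(m - 2)
(2) = (x)*(x^2 - 8*x + 16) = x*(x - 4)*(x - 4)
(3) = (q - 4)*(q^2 + q - 6) = (q - 4)*(q + 3)*(q - 2)
(4) = (r - 4)*(r^3 - 21*r - 20) = (r - 4)*(r + 1)*(r^2 - r - 20) = (r - 4)*(r + 1)*(r + 4)*(r - 5)
(5) = (k)*(k^2 - k - 2) = k*(k - 2)*(k + 1)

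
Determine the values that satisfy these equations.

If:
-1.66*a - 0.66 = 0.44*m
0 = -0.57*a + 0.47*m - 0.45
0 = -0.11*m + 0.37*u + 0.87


Then:
a = -0.49
m = 0.36
u = -2.24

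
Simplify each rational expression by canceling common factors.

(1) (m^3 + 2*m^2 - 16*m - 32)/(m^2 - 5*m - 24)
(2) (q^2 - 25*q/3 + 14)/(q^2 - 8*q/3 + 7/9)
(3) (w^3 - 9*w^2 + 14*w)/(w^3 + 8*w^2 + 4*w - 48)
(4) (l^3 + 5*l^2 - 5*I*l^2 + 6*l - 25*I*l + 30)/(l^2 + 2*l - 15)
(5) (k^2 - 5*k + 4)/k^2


(1) = (m^3 + 2*m^2 - 16*m - 32)/(m^2 - 5*m - 24)
(2) = (3*q - 18)/(3*q - 1)
(3) = (w^2 - 7*w)/(w^2 + 10*w + 24)
(4) = (l^2 - 5*I*l + 6)/(l - 3)
(5) = (k^2 - 5*k + 4)/k^2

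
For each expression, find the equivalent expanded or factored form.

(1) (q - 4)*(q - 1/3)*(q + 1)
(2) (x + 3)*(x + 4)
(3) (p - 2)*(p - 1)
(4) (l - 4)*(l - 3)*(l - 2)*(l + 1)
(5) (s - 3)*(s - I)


(1) = q^3 - 10*q^2/3 - 3*q + 4/3
(2) = x^2 + 7*x + 12
(3) = p^2 - 3*p + 2
(4) = l^4 - 8*l^3 + 17*l^2 + 2*l - 24
(5) = s^2 - 3*s - I*s + 3*I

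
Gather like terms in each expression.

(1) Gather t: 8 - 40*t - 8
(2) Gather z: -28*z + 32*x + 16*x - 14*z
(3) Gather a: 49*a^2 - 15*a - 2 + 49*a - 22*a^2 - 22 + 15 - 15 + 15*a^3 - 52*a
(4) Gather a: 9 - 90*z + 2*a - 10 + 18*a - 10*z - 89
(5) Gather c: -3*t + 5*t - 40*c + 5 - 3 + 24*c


(1) = -40*t
(2) = 48*x - 42*z
(3) = 15*a^3 + 27*a^2 - 18*a - 24
(4) = 20*a - 100*z - 90
(5) = -16*c + 2*t + 2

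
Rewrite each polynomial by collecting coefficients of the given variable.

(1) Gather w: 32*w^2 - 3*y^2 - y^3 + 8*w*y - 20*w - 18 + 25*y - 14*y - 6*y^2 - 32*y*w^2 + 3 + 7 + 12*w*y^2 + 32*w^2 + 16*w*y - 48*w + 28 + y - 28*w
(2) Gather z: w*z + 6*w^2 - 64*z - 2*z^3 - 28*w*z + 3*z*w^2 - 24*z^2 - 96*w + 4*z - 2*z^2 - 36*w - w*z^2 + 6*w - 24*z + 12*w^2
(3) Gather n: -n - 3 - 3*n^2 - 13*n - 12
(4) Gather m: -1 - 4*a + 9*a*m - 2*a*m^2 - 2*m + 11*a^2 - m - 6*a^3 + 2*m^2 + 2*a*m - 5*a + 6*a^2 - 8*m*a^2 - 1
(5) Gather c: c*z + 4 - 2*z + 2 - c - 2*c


(1) = w^2*(64 - 32*y) + w*(12*y^2 + 24*y - 96) - y^3 - 9*y^2 + 12*y + 20
(2) = 18*w^2 - 126*w - 2*z^3 + z^2*(-w - 26) + z*(3*w^2 - 27*w - 84)
(3) = -3*n^2 - 14*n - 15
(4) = -6*a^3 + 17*a^2 - 9*a + m^2*(2 - 2*a) + m*(-8*a^2 + 11*a - 3) - 2
(5) = c*(z - 3) - 2*z + 6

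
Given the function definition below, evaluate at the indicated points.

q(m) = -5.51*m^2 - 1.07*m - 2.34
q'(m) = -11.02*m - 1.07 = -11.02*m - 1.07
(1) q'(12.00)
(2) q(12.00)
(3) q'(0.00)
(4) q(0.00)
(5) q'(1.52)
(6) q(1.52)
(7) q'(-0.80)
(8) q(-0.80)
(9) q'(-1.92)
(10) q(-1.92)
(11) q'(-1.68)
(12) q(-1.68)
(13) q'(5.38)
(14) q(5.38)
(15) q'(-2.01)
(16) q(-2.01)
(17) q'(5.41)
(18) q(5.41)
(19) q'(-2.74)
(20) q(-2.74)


(1) = -133.31
(2) = -808.62
(3) = -1.07
(4) = -2.34
(5) = -17.82
(6) = -16.70
(7) = 7.75
(8) = -5.01
(9) = 20.09
(10) = -20.60
(11) = 17.44
(12) = -16.09
(13) = -60.36
(14) = -167.58
(15) = 21.08
(16) = -22.45
(17) = -60.69
(18) = -169.40
(19) = 29.12
(20) = -40.78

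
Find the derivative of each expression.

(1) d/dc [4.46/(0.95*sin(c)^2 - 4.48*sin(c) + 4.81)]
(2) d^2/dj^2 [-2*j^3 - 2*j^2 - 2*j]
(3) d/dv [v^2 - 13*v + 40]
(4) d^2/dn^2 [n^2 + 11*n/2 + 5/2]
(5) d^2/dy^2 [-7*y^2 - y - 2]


(1) = (19.9808 - 8.474*sin(c))*cos(c)/(0.95*sin(c)^2 - 4.48*sin(c) + 4.81)^2
(2) = -12*j - 4
(3) = 2*v - 13
(4) = 2
(5) = -14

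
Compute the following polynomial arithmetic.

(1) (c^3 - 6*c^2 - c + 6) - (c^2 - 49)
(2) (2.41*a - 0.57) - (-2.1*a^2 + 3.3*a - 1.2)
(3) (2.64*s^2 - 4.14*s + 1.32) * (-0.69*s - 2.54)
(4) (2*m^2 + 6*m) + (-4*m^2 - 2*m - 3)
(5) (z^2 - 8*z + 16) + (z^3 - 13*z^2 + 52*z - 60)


(1) = c^3 - 7*c^2 - c + 55
(2) = 2.1*a^2 - 0.89*a + 0.63
(3) = -1.8216*s^3 - 3.849*s^2 + 9.6048*s - 3.3528
(4) = -2*m^2 + 4*m - 3
(5) = z^3 - 12*z^2 + 44*z - 44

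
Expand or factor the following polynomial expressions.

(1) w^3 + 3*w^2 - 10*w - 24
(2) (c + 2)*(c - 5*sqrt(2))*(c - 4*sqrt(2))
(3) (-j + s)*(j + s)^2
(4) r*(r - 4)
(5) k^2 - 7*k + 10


(1) = (w - 3)*(w + 2)*(w + 4)
(2) = c^3 - 9*sqrt(2)*c^2 + 2*c^2 - 18*sqrt(2)*c + 40*c + 80
(3) = -j^3 - j^2*s + j*s^2 + s^3
(4) = r^2 - 4*r
(5) = (k - 5)*(k - 2)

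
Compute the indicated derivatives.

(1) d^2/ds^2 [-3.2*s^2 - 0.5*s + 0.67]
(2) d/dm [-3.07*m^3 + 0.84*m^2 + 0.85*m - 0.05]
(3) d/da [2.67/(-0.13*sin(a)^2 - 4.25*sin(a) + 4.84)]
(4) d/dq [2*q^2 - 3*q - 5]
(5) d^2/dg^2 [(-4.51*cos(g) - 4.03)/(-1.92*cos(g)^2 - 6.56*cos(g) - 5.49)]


(1) = -6.40000000000000
(2) = -9.21*m^2 + 1.68*m + 0.85
(3) = (0.6942*sin(a) + 11.3475)*cos(a)/(0.13*sin(a)^2 + 4.25*sin(a) - 4.84)^2
(4) = 4*q - 3
(5) = (-0.0064404412*(1 - cos(g)^2)^2 - 0.0408624475*cos(g)^5 + 0.4085083883*cos(g)^3 + 0.5967855488*cos(g)^2 + 0.0701062689*cos(g) - 0.1482971199)/(0.2591093117*cos(g)^2 + 0.8852901484*cos(g) + 0.7408906883)^3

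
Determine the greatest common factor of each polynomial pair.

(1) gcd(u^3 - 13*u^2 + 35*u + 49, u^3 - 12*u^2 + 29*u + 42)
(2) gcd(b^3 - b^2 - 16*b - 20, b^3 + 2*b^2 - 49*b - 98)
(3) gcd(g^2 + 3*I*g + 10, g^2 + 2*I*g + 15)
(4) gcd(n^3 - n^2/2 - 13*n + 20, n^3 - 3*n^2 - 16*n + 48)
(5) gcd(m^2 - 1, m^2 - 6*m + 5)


(1) = gcd((u - 7)^2*(u + 1), (u - 7)*(u - 6)*(u + 1)) = u^2 - 6*u - 7
(2) = b + 2
(3) = gcd((g - 2*I)*(g + 5*I), (g - 3*I)*(g + 5*I)) = g + 5*I
(4) = n + 4
(5) = gcd((m - 1)*(m + 1), (m - 5)*(m - 1)) = m - 1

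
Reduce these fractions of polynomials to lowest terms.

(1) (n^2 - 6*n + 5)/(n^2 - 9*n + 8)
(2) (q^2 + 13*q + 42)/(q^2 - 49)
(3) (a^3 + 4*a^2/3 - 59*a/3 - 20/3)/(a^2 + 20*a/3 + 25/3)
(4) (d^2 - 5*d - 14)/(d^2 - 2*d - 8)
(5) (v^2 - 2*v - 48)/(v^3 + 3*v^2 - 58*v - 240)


(1) = (n - 5)/(n - 8)
(2) = (q + 6)/(q - 7)
(3) = (3*a^2 - 11*a - 4)/(3*a + 5)
(4) = (d - 7)/(d - 4)
(5) = 1/(v + 5)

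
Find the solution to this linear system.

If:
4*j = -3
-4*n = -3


Then:
j = -3/4
n = 3/4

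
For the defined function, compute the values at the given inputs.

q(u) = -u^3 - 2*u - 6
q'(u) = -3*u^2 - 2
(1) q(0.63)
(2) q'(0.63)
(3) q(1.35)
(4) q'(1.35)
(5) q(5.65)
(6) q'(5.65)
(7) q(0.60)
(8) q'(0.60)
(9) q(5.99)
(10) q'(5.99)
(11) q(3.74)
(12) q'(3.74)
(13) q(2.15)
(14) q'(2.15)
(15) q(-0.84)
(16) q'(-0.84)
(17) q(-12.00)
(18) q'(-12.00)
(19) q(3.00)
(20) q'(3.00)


(1) = -7.51
(2) = -3.19
(3) = -11.16
(4) = -7.47
(5) = -197.66
(6) = -97.77
(7) = -7.42
(8) = -3.08
(9) = -232.90
(10) = -109.64
(11) = -65.79
(12) = -43.96
(13) = -20.24
(14) = -15.87
(15) = -3.73
(16) = -4.12
(17) = 1746.00
(18) = -434.00
(19) = -39.00
(20) = -29.00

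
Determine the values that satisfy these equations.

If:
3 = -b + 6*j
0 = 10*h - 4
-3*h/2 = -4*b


Then:
b = 3/20
h = 2/5
j = 21/40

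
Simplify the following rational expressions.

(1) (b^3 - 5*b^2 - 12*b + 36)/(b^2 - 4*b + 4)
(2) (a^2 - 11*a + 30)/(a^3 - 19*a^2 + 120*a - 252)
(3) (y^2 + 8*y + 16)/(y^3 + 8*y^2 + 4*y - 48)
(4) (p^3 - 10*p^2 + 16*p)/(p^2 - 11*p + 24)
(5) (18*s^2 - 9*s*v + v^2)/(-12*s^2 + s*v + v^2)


(1) = (b^2 - 3*b - 18)/(b - 2)
(2) = (a - 5)/(a^2 - 13*a + 42)
(3) = (y + 4)/(y^2 + 4*y - 12)
(4) = (p^2 - 2*p)/(p - 3)
(5) = (-6*s + v)/(4*s + v)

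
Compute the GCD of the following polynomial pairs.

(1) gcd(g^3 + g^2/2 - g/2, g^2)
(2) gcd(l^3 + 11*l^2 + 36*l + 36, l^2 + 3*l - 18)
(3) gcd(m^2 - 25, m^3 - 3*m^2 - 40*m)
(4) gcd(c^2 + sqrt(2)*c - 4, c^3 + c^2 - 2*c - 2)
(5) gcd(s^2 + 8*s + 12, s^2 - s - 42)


(1) = g
(2) = gcd((l + 2)*(l + 3)*(l + 6), (l - 3)*(l + 6)) = l + 6
(3) = m + 5
(4) = c - sqrt(2)
(5) = s + 6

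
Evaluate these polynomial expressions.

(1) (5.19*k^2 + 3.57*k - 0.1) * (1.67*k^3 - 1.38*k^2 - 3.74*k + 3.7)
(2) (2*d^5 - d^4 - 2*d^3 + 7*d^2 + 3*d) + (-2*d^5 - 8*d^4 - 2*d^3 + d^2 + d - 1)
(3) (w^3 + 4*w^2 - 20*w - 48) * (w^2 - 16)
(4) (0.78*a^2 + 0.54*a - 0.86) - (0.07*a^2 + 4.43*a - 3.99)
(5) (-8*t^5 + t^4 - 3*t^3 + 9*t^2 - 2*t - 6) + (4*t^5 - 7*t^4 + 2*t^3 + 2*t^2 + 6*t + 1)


(1) = 8.6673*k^5 - 1.2003*k^4 - 24.5042*k^3 + 5.9892*k^2 + 13.583*k - 0.37
(2) = -9*d^4 - 4*d^3 + 8*d^2 + 4*d - 1
(3) = w^5 + 4*w^4 - 36*w^3 - 112*w^2 + 320*w + 768
(4) = 0.71*a^2 - 3.89*a + 3.13
(5) = -4*t^5 - 6*t^4 - t^3 + 11*t^2 + 4*t - 5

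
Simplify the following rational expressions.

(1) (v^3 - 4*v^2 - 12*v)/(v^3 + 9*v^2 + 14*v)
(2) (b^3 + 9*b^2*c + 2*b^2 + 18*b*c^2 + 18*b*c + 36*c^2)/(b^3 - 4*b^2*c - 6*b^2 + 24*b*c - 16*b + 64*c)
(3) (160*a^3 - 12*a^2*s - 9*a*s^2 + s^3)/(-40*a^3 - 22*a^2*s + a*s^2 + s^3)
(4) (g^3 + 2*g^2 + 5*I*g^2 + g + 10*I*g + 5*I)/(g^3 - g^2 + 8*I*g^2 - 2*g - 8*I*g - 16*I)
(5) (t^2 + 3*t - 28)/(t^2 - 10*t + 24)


(1) = (v - 6)/(v + 7)
(2) = (b^2 + 9*b*c + 18*c^2)/(b^2 - 4*b*c - 8*b + 32*c)
(3) = (-8*a + s)/(2*a + s)
(4) = (g^2 + g*(1 + 5*I) + 5*I)/(g^2 + g*(-2 + 8*I) - 16*I)
(5) = (t + 7)/(t - 6)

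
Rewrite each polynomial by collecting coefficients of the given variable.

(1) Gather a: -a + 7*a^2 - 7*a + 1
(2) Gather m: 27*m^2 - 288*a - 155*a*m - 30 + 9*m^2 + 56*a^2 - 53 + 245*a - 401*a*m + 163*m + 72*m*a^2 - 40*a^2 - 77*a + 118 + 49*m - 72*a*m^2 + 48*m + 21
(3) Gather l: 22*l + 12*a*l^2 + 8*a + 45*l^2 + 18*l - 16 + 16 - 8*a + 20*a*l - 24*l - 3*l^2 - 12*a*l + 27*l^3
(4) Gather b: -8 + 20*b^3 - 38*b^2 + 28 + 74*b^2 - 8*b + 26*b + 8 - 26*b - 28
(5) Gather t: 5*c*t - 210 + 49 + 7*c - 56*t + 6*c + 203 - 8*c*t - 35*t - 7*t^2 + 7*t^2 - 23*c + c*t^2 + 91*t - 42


(1) = 7*a^2 - 8*a + 1
(2) = 16*a^2 - 120*a + m^2*(36 - 72*a) + m*(72*a^2 - 556*a + 260) + 56
(3) = 27*l^3 + l^2*(12*a + 42) + l*(8*a + 16)
(4) = 20*b^3 + 36*b^2 - 8*b
(5) = c*t^2 - 3*c*t - 10*c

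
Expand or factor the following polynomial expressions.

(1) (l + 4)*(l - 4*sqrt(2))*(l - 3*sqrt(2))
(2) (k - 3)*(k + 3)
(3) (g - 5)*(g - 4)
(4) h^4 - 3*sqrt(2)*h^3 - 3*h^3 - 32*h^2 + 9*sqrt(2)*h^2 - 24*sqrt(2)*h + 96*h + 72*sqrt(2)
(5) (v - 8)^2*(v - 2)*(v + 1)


(1) = l^3 - 7*sqrt(2)*l^2 + 4*l^2 - 28*sqrt(2)*l + 24*l + 96
(2) = k^2 - 9
(3) = g^2 - 9*g + 20
(4) = (h - 3)*(h - 6*sqrt(2))*(h + sqrt(2))*(h + 2*sqrt(2))
(5) = v^4 - 17*v^3 + 78*v^2 - 32*v - 128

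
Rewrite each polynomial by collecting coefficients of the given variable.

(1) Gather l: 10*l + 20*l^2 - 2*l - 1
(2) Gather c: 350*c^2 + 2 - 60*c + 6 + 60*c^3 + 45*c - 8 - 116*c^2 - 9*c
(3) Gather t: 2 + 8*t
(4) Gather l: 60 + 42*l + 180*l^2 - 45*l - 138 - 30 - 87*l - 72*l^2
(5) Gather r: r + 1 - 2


(1) = 20*l^2 + 8*l - 1
(2) = 60*c^3 + 234*c^2 - 24*c
(3) = 8*t + 2
(4) = 108*l^2 - 90*l - 108
(5) = r - 1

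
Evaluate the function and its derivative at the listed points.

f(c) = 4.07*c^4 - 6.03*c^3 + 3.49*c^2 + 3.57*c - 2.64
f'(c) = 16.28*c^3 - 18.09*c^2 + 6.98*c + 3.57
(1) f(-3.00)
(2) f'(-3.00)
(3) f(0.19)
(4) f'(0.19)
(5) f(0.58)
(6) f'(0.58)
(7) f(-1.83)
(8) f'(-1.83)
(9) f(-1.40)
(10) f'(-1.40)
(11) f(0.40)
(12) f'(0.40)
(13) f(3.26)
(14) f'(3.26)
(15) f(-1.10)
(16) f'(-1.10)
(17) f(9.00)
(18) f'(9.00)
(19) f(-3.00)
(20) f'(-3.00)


(1) = 510.54
(2) = -619.74
(3) = -1.87
(4) = 4.35
(5) = -0.11
(6) = 4.71
(7) = 85.11
(8) = -169.56
(9) = 31.38
(10) = -86.33
(11) = -0.94
(12) = 4.51
(13) = 296.86
(14) = 398.11
(15) = 11.64
(16) = -47.67
(17) = 22619.58
(18) = 10469.22
(19) = 510.54
(20) = -619.74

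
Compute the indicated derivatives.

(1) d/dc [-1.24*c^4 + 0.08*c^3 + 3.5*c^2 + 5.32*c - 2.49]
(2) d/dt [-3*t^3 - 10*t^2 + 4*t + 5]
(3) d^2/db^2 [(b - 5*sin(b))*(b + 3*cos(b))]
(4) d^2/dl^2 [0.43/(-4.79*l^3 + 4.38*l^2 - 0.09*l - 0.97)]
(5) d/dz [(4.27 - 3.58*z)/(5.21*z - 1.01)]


(1) = -4.96*c^3 + 0.24*c^2 + 7.0*c + 5.32
(2) = -9*t^2 - 20*t + 4
(3) = 5*b*sin(b) - 3*b*cos(b) - 6*sin(b) + 30*sin(2*b) - 10*cos(b) + 2
(4) = ((12.3582*l - 3.7668)*(4.79*l^3 - 4.38*l^2 + 0.09*l + 0.97) - 0.43*(14.37*l^2 - 8.76*l + 0.09)*(28.74*l^2 - 17.52*l + 0.18))/(4.79*l^3 - 4.38*l^2 + 0.09*l + 0.97)^3
(5) = (18.817209 - 97.066989*z)/(5.21*z - 1.01)^3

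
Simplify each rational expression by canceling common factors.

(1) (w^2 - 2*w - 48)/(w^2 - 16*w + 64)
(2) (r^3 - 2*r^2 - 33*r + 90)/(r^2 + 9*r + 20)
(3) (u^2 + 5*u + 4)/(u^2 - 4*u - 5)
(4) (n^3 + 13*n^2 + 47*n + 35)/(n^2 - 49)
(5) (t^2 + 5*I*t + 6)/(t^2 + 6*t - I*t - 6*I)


(1) = (w + 6)/(w - 8)
(2) = (r^3 - 2*r^2 - 33*r + 90)/(r^2 + 9*r + 20)
(3) = (u + 4)/(u - 5)
(4) = (n^2 + 6*n + 5)/(n - 7)
(5) = (t + 6*I)/(t + 6)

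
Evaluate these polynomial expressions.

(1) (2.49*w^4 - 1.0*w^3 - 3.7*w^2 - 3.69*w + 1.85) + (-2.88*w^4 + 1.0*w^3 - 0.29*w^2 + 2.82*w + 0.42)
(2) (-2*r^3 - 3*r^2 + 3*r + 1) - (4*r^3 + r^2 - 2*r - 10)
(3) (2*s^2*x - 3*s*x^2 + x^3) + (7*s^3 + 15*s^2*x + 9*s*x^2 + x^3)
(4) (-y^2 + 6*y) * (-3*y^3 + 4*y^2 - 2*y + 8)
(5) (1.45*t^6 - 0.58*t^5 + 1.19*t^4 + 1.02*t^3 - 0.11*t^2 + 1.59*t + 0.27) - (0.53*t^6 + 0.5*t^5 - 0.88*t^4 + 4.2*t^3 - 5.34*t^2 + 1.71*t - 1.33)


(1) = -0.39*w^4 - 3.99*w^2 - 0.87*w + 2.27
(2) = -6*r^3 - 4*r^2 + 5*r + 11
(3) = 7*s^3 + 17*s^2*x + 6*s*x^2 + 2*x^3
(4) = 3*y^5 - 22*y^4 + 26*y^3 - 20*y^2 + 48*y
(5) = 0.92*t^6 - 1.08*t^5 + 2.07*t^4 - 3.18*t^3 + 5.23*t^2 - 0.12*t + 1.6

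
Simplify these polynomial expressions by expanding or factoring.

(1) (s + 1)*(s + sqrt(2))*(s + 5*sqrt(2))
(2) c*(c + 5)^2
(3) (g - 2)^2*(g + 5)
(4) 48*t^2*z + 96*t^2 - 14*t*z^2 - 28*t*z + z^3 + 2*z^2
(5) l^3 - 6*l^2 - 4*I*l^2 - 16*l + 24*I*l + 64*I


(1) = s^3 + s^2 + 6*sqrt(2)*s^2 + 6*sqrt(2)*s + 10*s + 10
(2) = c^3 + 10*c^2 + 25*c
(3) = g^3 + g^2 - 16*g + 20
(4) = (-8*t + z)*(-6*t + z)*(z + 2)
(5) = (l - 8)*(l + 2)*(l - 4*I)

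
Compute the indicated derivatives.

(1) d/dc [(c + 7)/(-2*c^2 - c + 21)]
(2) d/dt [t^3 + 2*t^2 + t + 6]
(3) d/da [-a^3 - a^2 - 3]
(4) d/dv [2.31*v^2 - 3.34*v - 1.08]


(1) = (-2*c^2 - c + (c + 7)*(4*c + 1) + 21)/(2*c^2 + c - 21)^2
(2) = 3*t^2 + 4*t + 1
(3) = a*(-3*a - 2)
(4) = 4.62*v - 3.34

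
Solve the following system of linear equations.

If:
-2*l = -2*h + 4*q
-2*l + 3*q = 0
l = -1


Then:
h = -7/3
l = -1
q = -2/3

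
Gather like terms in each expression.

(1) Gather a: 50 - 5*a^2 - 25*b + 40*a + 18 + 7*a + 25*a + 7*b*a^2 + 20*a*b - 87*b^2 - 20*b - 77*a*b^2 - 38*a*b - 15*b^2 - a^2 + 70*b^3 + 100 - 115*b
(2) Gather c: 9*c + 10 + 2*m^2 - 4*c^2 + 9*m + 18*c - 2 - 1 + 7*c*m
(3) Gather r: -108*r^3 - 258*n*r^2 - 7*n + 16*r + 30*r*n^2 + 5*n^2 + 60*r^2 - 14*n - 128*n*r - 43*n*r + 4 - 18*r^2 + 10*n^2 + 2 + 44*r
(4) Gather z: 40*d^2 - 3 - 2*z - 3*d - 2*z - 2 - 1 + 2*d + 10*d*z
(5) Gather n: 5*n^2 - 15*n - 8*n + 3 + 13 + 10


(1) = a^2*(7*b - 6) + a*(-77*b^2 - 18*b + 72) + 70*b^3 - 102*b^2 - 160*b + 168
(2) = -4*c^2 + c*(7*m + 27) + 2*m^2 + 9*m + 7
(3) = 15*n^2 - 21*n - 108*r^3 + r^2*(42 - 258*n) + r*(30*n^2 - 171*n + 60) + 6
(4) = 40*d^2 - d + z*(10*d - 4) - 6
(5) = 5*n^2 - 23*n + 26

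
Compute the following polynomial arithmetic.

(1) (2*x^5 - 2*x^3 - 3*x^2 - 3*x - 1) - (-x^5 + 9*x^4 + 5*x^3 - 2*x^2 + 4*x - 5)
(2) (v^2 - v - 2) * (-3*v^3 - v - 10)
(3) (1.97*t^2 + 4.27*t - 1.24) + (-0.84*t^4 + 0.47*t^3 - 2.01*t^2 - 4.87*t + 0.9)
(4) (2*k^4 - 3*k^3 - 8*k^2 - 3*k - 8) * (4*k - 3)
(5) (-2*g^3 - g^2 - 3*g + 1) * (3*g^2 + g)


(1) = 3*x^5 - 9*x^4 - 7*x^3 - x^2 - 7*x + 4
(2) = -3*v^5 + 3*v^4 + 5*v^3 - 9*v^2 + 12*v + 20
(3) = -0.84*t^4 + 0.47*t^3 - 0.04*t^2 - 0.6*t - 0.34
(4) = 8*k^5 - 18*k^4 - 23*k^3 + 12*k^2 - 23*k + 24
(5) = -6*g^5 - 5*g^4 - 10*g^3 + g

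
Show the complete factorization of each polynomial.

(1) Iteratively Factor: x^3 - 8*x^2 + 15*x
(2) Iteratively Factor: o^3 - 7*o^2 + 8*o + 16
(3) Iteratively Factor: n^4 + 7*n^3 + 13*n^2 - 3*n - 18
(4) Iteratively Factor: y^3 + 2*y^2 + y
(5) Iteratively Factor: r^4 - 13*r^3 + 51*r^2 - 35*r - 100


(1) = (x - 3)*(x^2 - 5*x) = x*(x - 3)*(x - 5)
(2) = (o + 1)*(o^2 - 8*o + 16) = (o - 4)*(o + 1)*(o - 4)
(3) = (n + 2)*(n^3 + 5*n^2 + 3*n - 9) = (n + 2)*(n + 3)*(n^2 + 2*n - 3) = (n + 2)*(n + 3)^2*(n - 1)
(4) = (y)*(y^2 + 2*y + 1) = y*(y + 1)*(y + 1)
(5) = (r - 5)*(r^3 - 8*r^2 + 11*r + 20) = (r - 5)*(r + 1)*(r^2 - 9*r + 20) = (r - 5)*(r - 4)*(r + 1)*(r - 5)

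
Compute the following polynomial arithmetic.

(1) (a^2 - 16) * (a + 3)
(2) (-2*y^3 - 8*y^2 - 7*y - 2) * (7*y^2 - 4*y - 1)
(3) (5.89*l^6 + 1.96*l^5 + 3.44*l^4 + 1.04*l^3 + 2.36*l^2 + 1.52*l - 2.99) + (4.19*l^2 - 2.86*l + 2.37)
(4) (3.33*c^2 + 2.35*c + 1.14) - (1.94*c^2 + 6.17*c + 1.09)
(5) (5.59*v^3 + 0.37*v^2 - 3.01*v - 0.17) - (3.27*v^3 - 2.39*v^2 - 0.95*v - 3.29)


(1) = a^3 + 3*a^2 - 16*a - 48
(2) = -14*y^5 - 48*y^4 - 15*y^3 + 22*y^2 + 15*y + 2
(3) = 5.89*l^6 + 1.96*l^5 + 3.44*l^4 + 1.04*l^3 + 6.55*l^2 - 1.34*l - 0.62
(4) = 1.39*c^2 - 3.82*c + 0.05
(5) = 2.32*v^3 + 2.76*v^2 - 2.06*v + 3.12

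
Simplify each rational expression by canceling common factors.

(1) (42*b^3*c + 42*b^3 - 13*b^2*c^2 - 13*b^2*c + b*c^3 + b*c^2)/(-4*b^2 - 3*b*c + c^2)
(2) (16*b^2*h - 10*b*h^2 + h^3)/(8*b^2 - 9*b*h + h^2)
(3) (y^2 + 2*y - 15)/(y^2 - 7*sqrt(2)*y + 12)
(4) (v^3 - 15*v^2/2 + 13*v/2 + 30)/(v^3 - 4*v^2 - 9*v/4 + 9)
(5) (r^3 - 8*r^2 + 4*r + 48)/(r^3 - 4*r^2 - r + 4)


(1) = (-42*b^3*c - 42*b^3 + 13*b^2*c^2 + 13*b^2*c - b*c^3 - b*c^2)/(4*b^2 + 3*b*c - c^2)
(2) = (2*b*h - h^2)/(b - h)
(3) = (y^2 + 2*y - 15)/(y^2 - 7*sqrt(2)*y + 12)
(4) = (2*v - 10)/(2*v - 3)
(5) = (r^2 - 4*r - 12)/(r^2 - 1)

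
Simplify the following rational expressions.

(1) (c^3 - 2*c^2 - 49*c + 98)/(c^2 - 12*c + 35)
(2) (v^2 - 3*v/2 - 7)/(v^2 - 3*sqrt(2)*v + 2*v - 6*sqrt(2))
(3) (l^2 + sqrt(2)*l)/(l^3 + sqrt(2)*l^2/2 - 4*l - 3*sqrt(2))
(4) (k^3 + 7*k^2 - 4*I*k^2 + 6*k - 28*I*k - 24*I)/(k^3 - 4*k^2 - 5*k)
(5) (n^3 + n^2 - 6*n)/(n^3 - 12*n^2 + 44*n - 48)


(1) = (c^2 + 5*c - 14)/(c - 5)
(2) = (2*v - 7)/(2*v - 6*sqrt(2))
(3) = 2*l/(2*l^2 - sqrt(2)*l - 6)
(4) = (k^2 + k*(6 - 4*I) - 24*I)/(k^2 - 5*k)
(5) = (n^2 + 3*n)/(n^2 - 10*n + 24)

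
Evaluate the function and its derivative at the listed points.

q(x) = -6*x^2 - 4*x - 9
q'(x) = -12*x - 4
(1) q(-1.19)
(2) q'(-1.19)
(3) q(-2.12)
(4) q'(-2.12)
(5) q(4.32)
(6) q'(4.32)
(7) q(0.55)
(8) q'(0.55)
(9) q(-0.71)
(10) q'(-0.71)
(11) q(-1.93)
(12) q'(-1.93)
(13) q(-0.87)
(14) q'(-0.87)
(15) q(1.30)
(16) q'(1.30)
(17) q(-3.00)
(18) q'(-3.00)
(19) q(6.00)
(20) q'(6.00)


(1) = -12.74
(2) = 10.28
(3) = -27.49
(4) = 21.44
(5) = -138.25
(6) = -55.84
(7) = -13.02
(8) = -10.60
(9) = -9.18
(10) = 4.52
(11) = -23.63
(12) = 19.16
(13) = -10.06
(14) = 6.44
(15) = -24.34
(16) = -19.60
(17) = -51.00
(18) = 32.00
(19) = -249.00
(20) = -76.00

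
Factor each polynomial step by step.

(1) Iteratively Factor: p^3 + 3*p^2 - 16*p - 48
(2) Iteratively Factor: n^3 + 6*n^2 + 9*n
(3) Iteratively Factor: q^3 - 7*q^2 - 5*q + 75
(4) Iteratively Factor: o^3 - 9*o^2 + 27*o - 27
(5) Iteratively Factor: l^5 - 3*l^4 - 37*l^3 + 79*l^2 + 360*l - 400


(1) = (p + 3)*(p^2 - 16) = (p + 3)*(p + 4)*(p - 4)
(2) = (n + 3)*(n^2 + 3*n) = n*(n + 3)*(n + 3)
(3) = (q - 5)*(q^2 - 2*q - 15) = (q - 5)*(q + 3)*(q - 5)
(4) = (o - 3)*(o^2 - 6*o + 9) = (o - 3)^2*(o - 3)
(5) = (l - 1)*(l^4 - 2*l^3 - 39*l^2 + 40*l + 400) = (l - 5)*(l - 1)*(l^3 + 3*l^2 - 24*l - 80) = (l - 5)*(l - 1)*(l + 4)*(l^2 - l - 20) = (l - 5)*(l - 1)*(l + 4)^2*(l - 5)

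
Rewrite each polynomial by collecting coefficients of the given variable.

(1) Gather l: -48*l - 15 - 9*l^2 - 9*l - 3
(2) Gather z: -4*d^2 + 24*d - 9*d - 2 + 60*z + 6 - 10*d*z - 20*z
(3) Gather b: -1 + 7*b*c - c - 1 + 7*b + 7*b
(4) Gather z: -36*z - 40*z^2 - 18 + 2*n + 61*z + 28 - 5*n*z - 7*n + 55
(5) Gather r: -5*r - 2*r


(1) = -9*l^2 - 57*l - 18
(2) = -4*d^2 + 15*d + z*(40 - 10*d) + 4
(3) = b*(7*c + 14) - c - 2
(4) = -5*n - 40*z^2 + z*(25 - 5*n) + 65
(5) = -7*r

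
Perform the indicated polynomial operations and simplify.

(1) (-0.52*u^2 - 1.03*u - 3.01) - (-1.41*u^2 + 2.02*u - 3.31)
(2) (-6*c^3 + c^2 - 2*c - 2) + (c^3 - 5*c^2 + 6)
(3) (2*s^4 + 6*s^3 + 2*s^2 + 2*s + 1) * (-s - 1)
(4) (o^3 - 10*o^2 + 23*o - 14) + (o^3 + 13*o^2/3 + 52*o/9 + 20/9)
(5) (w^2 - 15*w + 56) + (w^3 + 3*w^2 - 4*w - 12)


(1) = 0.89*u^2 - 3.05*u + 0.3
(2) = -5*c^3 - 4*c^2 - 2*c + 4
(3) = -2*s^5 - 8*s^4 - 8*s^3 - 4*s^2 - 3*s - 1
(4) = 2*o^3 - 17*o^2/3 + 259*o/9 - 106/9
(5) = w^3 + 4*w^2 - 19*w + 44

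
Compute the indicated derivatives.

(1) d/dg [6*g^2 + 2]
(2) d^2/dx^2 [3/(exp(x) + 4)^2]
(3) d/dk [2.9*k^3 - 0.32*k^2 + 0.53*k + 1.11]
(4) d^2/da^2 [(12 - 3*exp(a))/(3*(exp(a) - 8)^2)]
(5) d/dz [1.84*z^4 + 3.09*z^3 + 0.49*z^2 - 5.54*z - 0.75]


(1) = 12*g
(2) = 12*(exp(x) - 2)*exp(x)/(exp(x) + 4)^4
(3) = 8.7*k^2 - 0.64*k + 0.53
(4) = (-exp(a) - 16)*exp(2*a)/(exp(4*a) - 32*exp(3*a) + 384*exp(2*a) - 2048*exp(a) + 4096)
(5) = 7.36*z^3 + 9.27*z^2 + 0.98*z - 5.54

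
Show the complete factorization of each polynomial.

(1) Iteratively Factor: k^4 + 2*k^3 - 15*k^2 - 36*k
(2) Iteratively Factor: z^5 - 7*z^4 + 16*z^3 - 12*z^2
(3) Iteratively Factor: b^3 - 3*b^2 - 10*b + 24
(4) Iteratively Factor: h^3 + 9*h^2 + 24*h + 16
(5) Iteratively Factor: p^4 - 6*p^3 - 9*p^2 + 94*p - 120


(1) = (k + 3)*(k^3 - k^2 - 12*k) = k*(k + 3)*(k^2 - k - 12) = k*(k - 4)*(k + 3)*(k + 3)
(2) = (z)*(z^4 - 7*z^3 + 16*z^2 - 12*z) = z^2*(z^3 - 7*z^2 + 16*z - 12) = z^2*(z - 2)*(z^2 - 5*z + 6) = z^2*(z - 2)^2*(z - 3)
(3) = (b - 4)*(b^2 + b - 6) = (b - 4)*(b - 2)*(b + 3)
(4) = (h + 1)*(h^2 + 8*h + 16) = (h + 1)*(h + 4)*(h + 4)
(5) = (p - 5)*(p^3 - p^2 - 14*p + 24) = (p - 5)*(p - 3)*(p^2 + 2*p - 8) = (p - 5)*(p - 3)*(p + 4)*(p - 2)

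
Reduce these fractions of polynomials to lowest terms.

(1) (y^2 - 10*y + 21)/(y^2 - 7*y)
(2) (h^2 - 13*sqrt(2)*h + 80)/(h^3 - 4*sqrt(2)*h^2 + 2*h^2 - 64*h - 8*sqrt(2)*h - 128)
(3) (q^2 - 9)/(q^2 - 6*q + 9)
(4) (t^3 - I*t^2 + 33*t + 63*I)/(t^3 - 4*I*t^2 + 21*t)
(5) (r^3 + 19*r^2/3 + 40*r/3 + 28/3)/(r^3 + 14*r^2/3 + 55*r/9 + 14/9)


(1) = (y - 3)/y
(2) = (h - 5*sqrt(2))/(h^2 + h*(2 + 4*sqrt(2)) + 8*sqrt(2))
(3) = (q + 3)/(q - 3)
(4) = (t + 3*I)/t
(5) = (3*r + 6)/(3*r + 1)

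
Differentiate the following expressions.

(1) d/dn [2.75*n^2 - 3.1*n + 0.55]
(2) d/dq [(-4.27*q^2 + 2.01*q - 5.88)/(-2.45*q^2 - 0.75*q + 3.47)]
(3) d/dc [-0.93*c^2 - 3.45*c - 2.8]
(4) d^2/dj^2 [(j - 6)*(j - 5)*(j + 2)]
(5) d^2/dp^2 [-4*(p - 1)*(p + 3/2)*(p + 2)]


(1) = 5.5*n - 3.1
(2) = (8.127*q^2 - 58.4458*q + 2.5647)/(6.0025*q^4 + 3.675*q^3 - 16.4405*q^2 - 5.205*q + 12.0409)
(3) = -1.86*c - 3.45
(4) = 6*j - 18
(5) = -24*p - 20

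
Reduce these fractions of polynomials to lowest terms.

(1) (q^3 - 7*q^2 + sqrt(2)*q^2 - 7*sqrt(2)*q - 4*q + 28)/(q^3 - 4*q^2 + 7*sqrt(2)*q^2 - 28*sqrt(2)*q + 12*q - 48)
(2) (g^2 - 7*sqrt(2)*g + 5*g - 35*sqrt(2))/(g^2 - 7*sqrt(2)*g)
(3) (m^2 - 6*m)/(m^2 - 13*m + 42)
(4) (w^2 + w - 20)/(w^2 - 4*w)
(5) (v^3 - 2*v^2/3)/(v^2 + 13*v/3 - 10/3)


(1) = (q^3 + q^2*(-7 + sqrt(2)) + q*(-7*sqrt(2) - 4) + 28)/(q^3 + q^2*(-4 + 7*sqrt(2)) + q*(12 - 28*sqrt(2)) - 48)
(2) = (g + 5)/g
(3) = m/(m - 7)
(4) = (w + 5)/w
(5) = v^2/(v + 5)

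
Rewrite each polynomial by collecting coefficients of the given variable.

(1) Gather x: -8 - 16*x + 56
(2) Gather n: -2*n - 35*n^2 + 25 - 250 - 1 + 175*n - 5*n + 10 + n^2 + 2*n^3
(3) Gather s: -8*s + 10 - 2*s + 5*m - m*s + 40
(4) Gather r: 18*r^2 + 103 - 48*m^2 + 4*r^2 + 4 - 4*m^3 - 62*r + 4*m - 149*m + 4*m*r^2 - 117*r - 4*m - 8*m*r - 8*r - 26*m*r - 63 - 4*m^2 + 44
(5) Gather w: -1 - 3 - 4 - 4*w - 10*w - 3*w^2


(1) = 48 - 16*x
(2) = 2*n^3 - 34*n^2 + 168*n - 216
(3) = 5*m + s*(-m - 10) + 50
(4) = -4*m^3 - 52*m^2 - 149*m + r^2*(4*m + 22) + r*(-34*m - 187) + 88
(5) = -3*w^2 - 14*w - 8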